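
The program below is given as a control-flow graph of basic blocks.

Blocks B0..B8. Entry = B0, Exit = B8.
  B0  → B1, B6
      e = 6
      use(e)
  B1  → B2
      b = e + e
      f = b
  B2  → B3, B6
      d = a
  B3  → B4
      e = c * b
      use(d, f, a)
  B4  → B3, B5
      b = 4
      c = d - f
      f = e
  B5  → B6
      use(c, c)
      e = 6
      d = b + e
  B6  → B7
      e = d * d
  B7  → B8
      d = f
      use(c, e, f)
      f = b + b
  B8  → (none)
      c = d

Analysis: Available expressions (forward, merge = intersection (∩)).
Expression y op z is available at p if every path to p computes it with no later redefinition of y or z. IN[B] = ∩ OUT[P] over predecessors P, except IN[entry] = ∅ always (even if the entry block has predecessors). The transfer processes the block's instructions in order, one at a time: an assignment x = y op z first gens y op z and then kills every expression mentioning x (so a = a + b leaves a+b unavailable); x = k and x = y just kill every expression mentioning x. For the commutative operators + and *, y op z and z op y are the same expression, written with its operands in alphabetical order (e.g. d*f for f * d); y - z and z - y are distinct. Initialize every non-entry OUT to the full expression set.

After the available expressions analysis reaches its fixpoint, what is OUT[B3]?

Converged values:
  B0:   IN={}   OUT={}
  B1:   IN={}   OUT={e+e}
  B2:   IN={e+e}   OUT={e+e}
  B3:   IN={}   OUT={b*c}
  B4:   IN={b*c}   OUT={}
  B5:   IN={}   OUT={b+e}
  B6:   IN={}   OUT={d*d}
  B7:   IN={d*d}   OUT={b+b}
  B8:   IN={b+b}   OUT={b+b}

Merge at B3: IN[B3] = OUT[B2] ∩ OUT[B4] = {}
Applying B3's transfer function to that IN value gives OUT[B3] (row B3 above).

Answer: {b*c}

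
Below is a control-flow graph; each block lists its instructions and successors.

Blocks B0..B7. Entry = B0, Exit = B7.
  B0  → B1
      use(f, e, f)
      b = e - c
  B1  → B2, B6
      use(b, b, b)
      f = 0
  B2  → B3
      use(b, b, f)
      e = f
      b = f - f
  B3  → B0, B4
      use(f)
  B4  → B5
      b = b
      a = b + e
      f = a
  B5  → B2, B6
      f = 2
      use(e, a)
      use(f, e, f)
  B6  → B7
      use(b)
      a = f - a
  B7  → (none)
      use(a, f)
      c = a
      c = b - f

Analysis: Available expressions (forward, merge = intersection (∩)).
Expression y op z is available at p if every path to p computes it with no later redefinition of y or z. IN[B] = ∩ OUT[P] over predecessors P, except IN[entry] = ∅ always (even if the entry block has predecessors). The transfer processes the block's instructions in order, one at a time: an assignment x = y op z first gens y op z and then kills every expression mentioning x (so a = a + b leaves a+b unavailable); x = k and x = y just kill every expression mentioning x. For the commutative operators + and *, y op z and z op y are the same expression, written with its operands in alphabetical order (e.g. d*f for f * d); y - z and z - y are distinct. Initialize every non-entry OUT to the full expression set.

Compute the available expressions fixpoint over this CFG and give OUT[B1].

Answer: {e-c}

Trace:
Converged values:
  B0:  IN={}  OUT={e-c}
  B1:  IN={e-c}  OUT={e-c}
  B2:  IN={}  OUT={f-f}
  B3:  IN={f-f}  OUT={f-f}
  B4:  IN={f-f}  OUT={b+e}
  B5:  IN={b+e}  OUT={b+e}
  B6:  IN={}  OUT={}
  B7:  IN={}  OUT={b-f}

Merge at B1: IN[B1] = OUT[B0] = {e-c}
Applying B1's transfer function to that IN value gives OUT[B1] (row B1 above).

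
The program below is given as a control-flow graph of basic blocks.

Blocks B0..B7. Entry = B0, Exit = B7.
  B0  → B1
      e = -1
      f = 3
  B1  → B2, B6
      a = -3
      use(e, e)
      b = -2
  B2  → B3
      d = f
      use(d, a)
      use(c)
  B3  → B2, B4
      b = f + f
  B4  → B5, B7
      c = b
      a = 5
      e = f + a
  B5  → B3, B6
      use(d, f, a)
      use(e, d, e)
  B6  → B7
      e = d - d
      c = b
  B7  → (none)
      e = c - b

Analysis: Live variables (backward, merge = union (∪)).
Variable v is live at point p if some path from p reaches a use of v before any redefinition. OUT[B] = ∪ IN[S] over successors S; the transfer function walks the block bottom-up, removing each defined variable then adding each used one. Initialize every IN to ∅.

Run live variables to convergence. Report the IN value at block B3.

Answer: {a, c, d, f}

Trace:
Per-block solution:
  B0:   IN={c, d}   OUT={c, d, e, f}
  B1:   IN={c, d, e, f}   OUT={a, b, c, d, f}
  B2:   IN={a, c, f}   OUT={a, c, d, f}
  B3:   IN={a, c, d, f}   OUT={a, b, c, d, f}
  B4:   IN={b, d, f}   OUT={a, b, c, d, e, f}
  B5:   IN={a, b, c, d, e, f}   OUT={a, b, c, d, f}
  B6:   IN={b, d}   OUT={b, c}
  B7:   IN={b, c}   OUT={}

Merge at B3: OUT[B3] = IN[B2] ⊔ IN[B4] = {a, b, c, d, f}
Applying B3's transfer function to that OUT value gives IN[B3] (row B3 above).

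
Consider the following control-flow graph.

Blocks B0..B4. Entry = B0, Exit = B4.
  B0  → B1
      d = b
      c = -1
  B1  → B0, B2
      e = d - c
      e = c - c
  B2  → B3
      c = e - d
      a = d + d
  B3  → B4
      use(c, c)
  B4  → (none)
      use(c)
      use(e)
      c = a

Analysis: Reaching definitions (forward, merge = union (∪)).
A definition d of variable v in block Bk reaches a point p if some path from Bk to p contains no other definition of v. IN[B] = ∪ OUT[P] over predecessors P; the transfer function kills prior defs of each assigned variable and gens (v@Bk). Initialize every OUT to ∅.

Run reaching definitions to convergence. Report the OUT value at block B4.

Answer: {a@B2, c@B4, d@B0, e@B1}

Derivation:
Converged values:
  B0: | IN={c@B0, d@B0, e@B1} | OUT={c@B0, d@B0, e@B1}
  B1: | IN={c@B0, d@B0, e@B1} | OUT={c@B0, d@B0, e@B1}
  B2: | IN={c@B0, d@B0, e@B1} | OUT={a@B2, c@B2, d@B0, e@B1}
  B3: | IN={a@B2, c@B2, d@B0, e@B1} | OUT={a@B2, c@B2, d@B0, e@B1}
  B4: | IN={a@B2, c@B2, d@B0, e@B1} | OUT={a@B2, c@B4, d@B0, e@B1}

Merge at B4: IN[B4] = OUT[B3] = {a@B2, c@B2, d@B0, e@B1}
Applying B4's transfer function to that IN value gives OUT[B4] (row B4 above).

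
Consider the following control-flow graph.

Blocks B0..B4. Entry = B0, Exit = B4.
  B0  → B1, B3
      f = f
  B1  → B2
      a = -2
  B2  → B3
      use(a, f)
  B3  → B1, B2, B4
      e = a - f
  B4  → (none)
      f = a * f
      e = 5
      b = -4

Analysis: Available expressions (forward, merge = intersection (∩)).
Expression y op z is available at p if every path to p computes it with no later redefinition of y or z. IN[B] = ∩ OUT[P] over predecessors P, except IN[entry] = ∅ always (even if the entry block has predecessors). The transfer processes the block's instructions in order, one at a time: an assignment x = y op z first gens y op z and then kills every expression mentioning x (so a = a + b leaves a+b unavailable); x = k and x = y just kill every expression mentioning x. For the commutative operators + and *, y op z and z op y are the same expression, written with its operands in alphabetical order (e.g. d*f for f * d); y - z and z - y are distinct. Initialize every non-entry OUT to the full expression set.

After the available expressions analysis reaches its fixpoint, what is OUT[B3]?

Fixpoint table:
  B0:  IN={}  OUT={}
  B1:  IN={}  OUT={}
  B2:  IN={}  OUT={}
  B3:  IN={}  OUT={a-f}
  B4:  IN={a-f}  OUT={}

Merge at B3: IN[B3] = OUT[B0] ∩ OUT[B2] = {}
Applying B3's transfer function to that IN value gives OUT[B3] (row B3 above).

Answer: {a-f}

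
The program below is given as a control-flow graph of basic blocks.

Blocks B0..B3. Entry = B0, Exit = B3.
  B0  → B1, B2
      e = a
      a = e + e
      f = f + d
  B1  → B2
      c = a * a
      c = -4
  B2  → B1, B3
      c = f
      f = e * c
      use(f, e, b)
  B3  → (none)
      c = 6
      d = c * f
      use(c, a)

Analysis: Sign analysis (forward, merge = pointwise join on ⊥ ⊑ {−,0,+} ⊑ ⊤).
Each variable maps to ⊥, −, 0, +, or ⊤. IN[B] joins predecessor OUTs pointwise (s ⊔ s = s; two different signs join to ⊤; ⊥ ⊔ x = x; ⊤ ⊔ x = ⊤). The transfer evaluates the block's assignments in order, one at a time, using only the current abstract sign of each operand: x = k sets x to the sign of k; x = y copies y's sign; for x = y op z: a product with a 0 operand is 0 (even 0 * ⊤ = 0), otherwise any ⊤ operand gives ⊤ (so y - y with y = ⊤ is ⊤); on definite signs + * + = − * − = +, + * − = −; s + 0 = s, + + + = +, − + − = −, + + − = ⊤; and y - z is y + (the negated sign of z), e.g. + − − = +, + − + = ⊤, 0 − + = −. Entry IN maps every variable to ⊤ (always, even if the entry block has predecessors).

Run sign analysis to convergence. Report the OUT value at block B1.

Converged values:
  B0:   IN=(all ⊤)   OUT=(all ⊤)
  B1:   IN=(all ⊤)   OUT={c:-; rest ⊤}
  B2:   IN=(all ⊤)   OUT=(all ⊤)
  B3:   IN=(all ⊤)   OUT={c:+; rest ⊤}

Merge at B1: IN[B1] = OUT[B0] ⊔ OUT[B2] = {a: ⊤, b: ⊤, c: ⊤, d: ⊤, e: ⊤, f: ⊤}
Applying B1's transfer function to that IN value gives OUT[B1] (row B1 above).

Answer: {a: ⊤, b: ⊤, c: -, d: ⊤, e: ⊤, f: ⊤}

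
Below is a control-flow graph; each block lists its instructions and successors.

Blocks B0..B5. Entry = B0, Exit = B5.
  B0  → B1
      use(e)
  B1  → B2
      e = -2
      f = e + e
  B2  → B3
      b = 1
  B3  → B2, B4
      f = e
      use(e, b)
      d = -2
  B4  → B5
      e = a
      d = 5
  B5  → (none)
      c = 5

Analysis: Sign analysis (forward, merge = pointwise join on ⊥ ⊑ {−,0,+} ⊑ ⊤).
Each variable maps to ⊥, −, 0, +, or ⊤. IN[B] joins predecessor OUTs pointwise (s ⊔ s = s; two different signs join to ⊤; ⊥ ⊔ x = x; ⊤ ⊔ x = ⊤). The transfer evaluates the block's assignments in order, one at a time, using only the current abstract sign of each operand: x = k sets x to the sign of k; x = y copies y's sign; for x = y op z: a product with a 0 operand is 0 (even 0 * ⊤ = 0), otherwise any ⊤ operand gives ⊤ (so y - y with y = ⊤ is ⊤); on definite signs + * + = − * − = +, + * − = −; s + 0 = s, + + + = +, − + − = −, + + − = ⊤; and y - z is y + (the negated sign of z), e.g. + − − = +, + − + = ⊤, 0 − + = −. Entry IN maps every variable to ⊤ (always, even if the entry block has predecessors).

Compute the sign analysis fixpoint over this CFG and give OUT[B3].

Converged values:
  B0:  IN=(all ⊤)  OUT=(all ⊤)
  B1:  IN=(all ⊤)  OUT={e:-, f:-; rest ⊤}
  B2:  IN={e:-, f:-; rest ⊤}  OUT={b:+, e:-, f:-; rest ⊤}
  B3:  IN={b:+, e:-, f:-; rest ⊤}  OUT={b:+, d:-, e:-, f:-; rest ⊤}
  B4:  IN={b:+, d:-, e:-, f:-; rest ⊤}  OUT={b:+, d:+, f:-; rest ⊤}
  B5:  IN={b:+, d:+, f:-; rest ⊤}  OUT={b:+, c:+, d:+, f:-; rest ⊤}

Merge at B3: IN[B3] = OUT[B2] = {a: ⊤, b: +, c: ⊤, d: ⊤, e: -, f: -}
Applying B3's transfer function to that IN value gives OUT[B3] (row B3 above).

Answer: {a: ⊤, b: +, c: ⊤, d: -, e: -, f: -}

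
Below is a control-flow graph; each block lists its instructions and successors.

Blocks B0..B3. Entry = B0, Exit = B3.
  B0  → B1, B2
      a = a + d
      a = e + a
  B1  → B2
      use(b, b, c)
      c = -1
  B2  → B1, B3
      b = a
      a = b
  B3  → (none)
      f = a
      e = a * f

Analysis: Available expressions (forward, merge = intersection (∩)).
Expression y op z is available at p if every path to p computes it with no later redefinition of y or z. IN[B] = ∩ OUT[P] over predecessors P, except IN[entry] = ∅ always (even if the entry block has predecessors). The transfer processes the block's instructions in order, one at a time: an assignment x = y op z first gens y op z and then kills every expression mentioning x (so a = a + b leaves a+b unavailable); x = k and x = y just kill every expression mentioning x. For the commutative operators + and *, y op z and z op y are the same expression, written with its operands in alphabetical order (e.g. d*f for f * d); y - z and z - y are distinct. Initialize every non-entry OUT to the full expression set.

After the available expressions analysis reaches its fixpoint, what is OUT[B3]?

Answer: {a*f}

Derivation:
Fixpoint table:
  B0: | IN={} | OUT={}
  B1: | IN={} | OUT={}
  B2: | IN={} | OUT={}
  B3: | IN={} | OUT={a*f}

Merge at B3: IN[B3] = OUT[B2] = {}
Applying B3's transfer function to that IN value gives OUT[B3] (row B3 above).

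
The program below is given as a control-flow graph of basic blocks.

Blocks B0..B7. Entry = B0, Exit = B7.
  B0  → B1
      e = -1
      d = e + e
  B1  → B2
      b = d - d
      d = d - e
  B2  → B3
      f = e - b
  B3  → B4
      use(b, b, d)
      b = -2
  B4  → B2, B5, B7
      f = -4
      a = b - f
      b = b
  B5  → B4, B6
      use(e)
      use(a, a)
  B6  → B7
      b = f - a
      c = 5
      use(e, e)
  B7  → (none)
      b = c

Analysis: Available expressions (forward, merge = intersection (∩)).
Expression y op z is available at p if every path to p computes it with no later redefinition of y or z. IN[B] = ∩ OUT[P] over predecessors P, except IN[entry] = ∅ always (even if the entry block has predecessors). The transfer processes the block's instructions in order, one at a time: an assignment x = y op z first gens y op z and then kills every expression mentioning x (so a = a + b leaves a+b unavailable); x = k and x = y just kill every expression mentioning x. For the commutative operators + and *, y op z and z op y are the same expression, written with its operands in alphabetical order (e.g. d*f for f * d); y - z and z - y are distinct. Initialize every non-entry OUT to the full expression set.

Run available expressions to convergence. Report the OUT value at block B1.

Answer: {e+e}

Derivation:
Per-block solution:
  B0:   IN={}   OUT={e+e}
  B1:   IN={e+e}   OUT={e+e}
  B2:   IN={e+e}   OUT={e+e, e-b}
  B3:   IN={e+e, e-b}   OUT={e+e}
  B4:   IN={e+e}   OUT={e+e}
  B5:   IN={e+e}   OUT={e+e}
  B6:   IN={e+e}   OUT={e+e, f-a}
  B7:   IN={e+e}   OUT={e+e}

Merge at B1: IN[B1] = OUT[B0] = {e+e}
Applying B1's transfer function to that IN value gives OUT[B1] (row B1 above).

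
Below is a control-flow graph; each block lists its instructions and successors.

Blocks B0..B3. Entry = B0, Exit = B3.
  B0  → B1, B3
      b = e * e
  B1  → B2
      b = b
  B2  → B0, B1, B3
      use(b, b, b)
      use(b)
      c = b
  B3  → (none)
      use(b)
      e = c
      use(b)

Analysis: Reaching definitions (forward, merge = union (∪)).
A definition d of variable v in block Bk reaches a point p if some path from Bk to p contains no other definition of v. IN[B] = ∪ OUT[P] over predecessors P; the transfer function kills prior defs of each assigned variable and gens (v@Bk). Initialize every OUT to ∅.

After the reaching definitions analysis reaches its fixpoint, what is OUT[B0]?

Per-block solution:
  B0:   IN={b@B1, c@B2}   OUT={b@B0, c@B2}
  B1:   IN={b@B0, b@B1, c@B2}   OUT={b@B1, c@B2}
  B2:   IN={b@B1, c@B2}   OUT={b@B1, c@B2}
  B3:   IN={b@B0, b@B1, c@B2}   OUT={b@B0, b@B1, c@B2, e@B3}

Merge at B0 (entry node, so the boundary value {} is joined with the incoming edge(s)): IN[B0] = {} ⊔ OUT[B2] = {b@B1, c@B2}
Applying B0's transfer function to that IN value gives OUT[B0] (row B0 above).

Answer: {b@B0, c@B2}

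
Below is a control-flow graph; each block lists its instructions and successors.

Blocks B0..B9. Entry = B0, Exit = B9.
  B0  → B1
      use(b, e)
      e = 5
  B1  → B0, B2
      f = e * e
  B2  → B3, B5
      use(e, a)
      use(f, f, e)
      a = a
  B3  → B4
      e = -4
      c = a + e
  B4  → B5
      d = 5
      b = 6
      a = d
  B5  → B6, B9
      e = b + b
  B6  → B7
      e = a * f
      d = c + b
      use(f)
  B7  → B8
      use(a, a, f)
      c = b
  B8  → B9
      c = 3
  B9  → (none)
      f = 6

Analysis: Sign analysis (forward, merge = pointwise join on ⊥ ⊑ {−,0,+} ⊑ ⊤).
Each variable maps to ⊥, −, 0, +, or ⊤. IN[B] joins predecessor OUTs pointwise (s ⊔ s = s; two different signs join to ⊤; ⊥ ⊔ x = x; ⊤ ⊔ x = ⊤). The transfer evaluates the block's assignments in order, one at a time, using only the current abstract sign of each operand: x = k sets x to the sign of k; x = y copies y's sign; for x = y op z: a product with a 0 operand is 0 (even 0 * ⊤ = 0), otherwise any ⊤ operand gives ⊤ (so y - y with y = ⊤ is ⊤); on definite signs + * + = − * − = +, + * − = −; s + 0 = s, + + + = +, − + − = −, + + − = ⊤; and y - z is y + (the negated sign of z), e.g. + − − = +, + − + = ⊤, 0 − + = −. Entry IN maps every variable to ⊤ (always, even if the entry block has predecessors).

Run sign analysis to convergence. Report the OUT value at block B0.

Answer: {a: ⊤, b: ⊤, c: ⊤, d: ⊤, e: +, f: ⊤}

Derivation:
Converged values:
  B0:   IN=(all ⊤)   OUT={e:+; rest ⊤}
  B1:   IN={e:+; rest ⊤}   OUT={e:+, f:+; rest ⊤}
  B2:   IN={e:+, f:+; rest ⊤}   OUT={e:+, f:+; rest ⊤}
  B3:   IN={e:+, f:+; rest ⊤}   OUT={e:-, f:+; rest ⊤}
  B4:   IN={e:-, f:+; rest ⊤}   OUT={a:+, b:+, d:+, e:-, f:+; rest ⊤}
  B5:   IN={f:+; rest ⊤}   OUT={f:+; rest ⊤}
  B6:   IN={f:+; rest ⊤}   OUT={f:+; rest ⊤}
  B7:   IN={f:+; rest ⊤}   OUT={f:+; rest ⊤}
  B8:   IN={f:+; rest ⊤}   OUT={c:+, f:+; rest ⊤}
  B9:   IN={f:+; rest ⊤}   OUT={f:+; rest ⊤}

Merge at B0 (entry node, so the boundary value (all ⊤) is joined with the incoming edge(s)): IN[B0] = (all ⊤) ⊔ OUT[B1] = {a: ⊤, b: ⊤, c: ⊤, d: ⊤, e: ⊤, f: ⊤}
Applying B0's transfer function to that IN value gives OUT[B0] (row B0 above).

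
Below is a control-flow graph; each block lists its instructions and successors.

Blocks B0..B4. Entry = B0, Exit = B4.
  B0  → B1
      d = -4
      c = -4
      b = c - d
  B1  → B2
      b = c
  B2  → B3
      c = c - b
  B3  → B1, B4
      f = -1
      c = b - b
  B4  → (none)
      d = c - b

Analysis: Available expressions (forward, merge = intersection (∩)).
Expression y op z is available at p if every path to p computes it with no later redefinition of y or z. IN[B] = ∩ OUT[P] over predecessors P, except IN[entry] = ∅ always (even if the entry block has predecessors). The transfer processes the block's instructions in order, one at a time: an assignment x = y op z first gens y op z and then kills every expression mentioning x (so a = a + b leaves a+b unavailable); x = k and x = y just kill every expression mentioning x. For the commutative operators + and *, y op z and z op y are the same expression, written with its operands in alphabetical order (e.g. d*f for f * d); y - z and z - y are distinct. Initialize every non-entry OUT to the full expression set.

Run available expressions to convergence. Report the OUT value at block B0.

Converged values:
  B0:  IN={}  OUT={c-d}
  B1:  IN={}  OUT={}
  B2:  IN={}  OUT={}
  B3:  IN={}  OUT={b-b}
  B4:  IN={b-b}  OUT={b-b, c-b}

B0 is the boundary node: IN[B0] = {}
Applying B0's transfer function to that IN value gives OUT[B0] (row B0 above).

Answer: {c-d}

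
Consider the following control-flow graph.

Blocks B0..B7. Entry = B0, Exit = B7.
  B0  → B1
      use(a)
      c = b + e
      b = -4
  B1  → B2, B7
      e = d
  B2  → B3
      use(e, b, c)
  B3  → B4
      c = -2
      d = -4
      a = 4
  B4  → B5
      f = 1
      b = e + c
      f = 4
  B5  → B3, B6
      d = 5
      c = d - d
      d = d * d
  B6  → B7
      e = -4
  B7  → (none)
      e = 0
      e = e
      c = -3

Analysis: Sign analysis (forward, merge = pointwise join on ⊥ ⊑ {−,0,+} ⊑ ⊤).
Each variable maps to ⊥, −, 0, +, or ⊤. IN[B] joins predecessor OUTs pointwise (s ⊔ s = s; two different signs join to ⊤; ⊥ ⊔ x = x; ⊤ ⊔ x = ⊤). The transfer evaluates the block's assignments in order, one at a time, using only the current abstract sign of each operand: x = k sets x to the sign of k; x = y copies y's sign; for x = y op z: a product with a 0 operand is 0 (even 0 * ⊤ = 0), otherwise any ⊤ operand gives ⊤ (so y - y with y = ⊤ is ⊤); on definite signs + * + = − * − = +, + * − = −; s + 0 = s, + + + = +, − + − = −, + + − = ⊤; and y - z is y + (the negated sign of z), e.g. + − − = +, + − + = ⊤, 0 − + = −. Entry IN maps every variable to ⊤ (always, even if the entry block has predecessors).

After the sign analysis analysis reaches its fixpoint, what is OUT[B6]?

Answer: {a: +, b: ⊤, c: ⊤, d: +, e: -, f: +}

Trace:
Per-block solution:
  B0: | IN=(all ⊤) | OUT={b:-; rest ⊤}
  B1: | IN={b:-; rest ⊤} | OUT={b:-; rest ⊤}
  B2: | IN={b:-; rest ⊤} | OUT={b:-; rest ⊤}
  B3: | IN=(all ⊤) | OUT={a:+, c:-, d:-; rest ⊤}
  B4: | IN={a:+, c:-, d:-; rest ⊤} | OUT={a:+, c:-, d:-, f:+; rest ⊤}
  B5: | IN={a:+, c:-, d:-, f:+; rest ⊤} | OUT={a:+, d:+, f:+; rest ⊤}
  B6: | IN={a:+, d:+, f:+; rest ⊤} | OUT={a:+, d:+, e:-, f:+; rest ⊤}
  B7: | IN=(all ⊤) | OUT={c:-, e:0; rest ⊤}

Merge at B6: IN[B6] = OUT[B5] = {a: +, b: ⊤, c: ⊤, d: +, e: ⊤, f: +}
Applying B6's transfer function to that IN value gives OUT[B6] (row B6 above).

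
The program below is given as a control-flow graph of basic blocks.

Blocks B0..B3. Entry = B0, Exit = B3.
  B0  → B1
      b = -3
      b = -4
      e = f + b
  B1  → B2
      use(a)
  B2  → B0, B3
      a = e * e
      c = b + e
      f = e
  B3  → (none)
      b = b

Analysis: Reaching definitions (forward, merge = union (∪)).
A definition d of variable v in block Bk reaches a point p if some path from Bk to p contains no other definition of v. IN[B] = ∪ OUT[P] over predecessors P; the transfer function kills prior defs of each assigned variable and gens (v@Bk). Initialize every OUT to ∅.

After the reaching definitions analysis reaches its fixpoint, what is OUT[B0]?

Fixpoint table:
  B0:  IN={a@B2, b@B0, c@B2, e@B0, f@B2}  OUT={a@B2, b@B0, c@B2, e@B0, f@B2}
  B1:  IN={a@B2, b@B0, c@B2, e@B0, f@B2}  OUT={a@B2, b@B0, c@B2, e@B0, f@B2}
  B2:  IN={a@B2, b@B0, c@B2, e@B0, f@B2}  OUT={a@B2, b@B0, c@B2, e@B0, f@B2}
  B3:  IN={a@B2, b@B0, c@B2, e@B0, f@B2}  OUT={a@B2, b@B3, c@B2, e@B0, f@B2}

Merge at B0 (entry node, so the boundary value {} is joined with the incoming edge(s)): IN[B0] = {} ⊔ OUT[B2] = {a@B2, b@B0, c@B2, e@B0, f@B2}
Applying B0's transfer function to that IN value gives OUT[B0] (row B0 above).

Answer: {a@B2, b@B0, c@B2, e@B0, f@B2}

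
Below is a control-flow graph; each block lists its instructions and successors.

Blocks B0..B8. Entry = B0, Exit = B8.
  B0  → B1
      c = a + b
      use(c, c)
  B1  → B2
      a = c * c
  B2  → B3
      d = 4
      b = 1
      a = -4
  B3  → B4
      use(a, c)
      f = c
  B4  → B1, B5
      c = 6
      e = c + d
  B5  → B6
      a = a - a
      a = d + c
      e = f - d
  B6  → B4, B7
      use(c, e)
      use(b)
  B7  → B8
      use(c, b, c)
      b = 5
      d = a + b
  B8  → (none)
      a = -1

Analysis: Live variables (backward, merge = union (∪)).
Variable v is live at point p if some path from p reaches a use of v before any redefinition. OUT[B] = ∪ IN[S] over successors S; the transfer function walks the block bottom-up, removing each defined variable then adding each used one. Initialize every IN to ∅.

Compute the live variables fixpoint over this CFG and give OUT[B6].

Answer: {a, b, c, d, f}

Derivation:
Per-block solution:
  B0:  IN={a, b}  OUT={c}
  B1:  IN={c}  OUT={c}
  B2:  IN={c}  OUT={a, b, c, d}
  B3:  IN={a, b, c, d}  OUT={a, b, d, f}
  B4:  IN={a, b, d, f}  OUT={a, b, c, d, f}
  B5:  IN={a, b, c, d, f}  OUT={a, b, c, d, e, f}
  B6:  IN={a, b, c, d, e, f}  OUT={a, b, c, d, f}
  B7:  IN={a, b, c}  OUT={}
  B8:  IN={}  OUT={}

Merge at B6: OUT[B6] = IN[B4] ⊔ IN[B7] = {a, b, c, d, f}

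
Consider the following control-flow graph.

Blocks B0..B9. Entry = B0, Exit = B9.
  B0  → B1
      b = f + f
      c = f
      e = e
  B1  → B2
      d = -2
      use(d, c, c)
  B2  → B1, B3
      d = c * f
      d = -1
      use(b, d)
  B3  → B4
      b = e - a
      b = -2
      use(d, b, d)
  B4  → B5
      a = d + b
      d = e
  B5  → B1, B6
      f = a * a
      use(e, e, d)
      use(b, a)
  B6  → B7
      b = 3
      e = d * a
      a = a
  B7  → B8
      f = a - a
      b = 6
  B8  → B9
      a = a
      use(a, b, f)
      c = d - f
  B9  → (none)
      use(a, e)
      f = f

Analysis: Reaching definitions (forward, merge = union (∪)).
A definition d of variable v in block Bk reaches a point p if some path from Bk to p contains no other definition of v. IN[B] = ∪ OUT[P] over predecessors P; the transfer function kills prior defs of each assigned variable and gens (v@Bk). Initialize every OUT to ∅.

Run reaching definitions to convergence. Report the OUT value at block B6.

Fixpoint table:
  B0:  IN={}  OUT={b@B0, c@B0, e@B0}
  B1:  IN={a@B4, b@B0, b@B3, c@B0, d@B2, d@B4, e@B0, f@B5}  OUT={a@B4, b@B0, b@B3, c@B0, d@B1, e@B0, f@B5}
  B2:  IN={a@B4, b@B0, b@B3, c@B0, d@B1, e@B0, f@B5}  OUT={a@B4, b@B0, b@B3, c@B0, d@B2, e@B0, f@B5}
  B3:  IN={a@B4, b@B0, b@B3, c@B0, d@B2, e@B0, f@B5}  OUT={a@B4, b@B3, c@B0, d@B2, e@B0, f@B5}
  B4:  IN={a@B4, b@B3, c@B0, d@B2, e@B0, f@B5}  OUT={a@B4, b@B3, c@B0, d@B4, e@B0, f@B5}
  B5:  IN={a@B4, b@B3, c@B0, d@B4, e@B0, f@B5}  OUT={a@B4, b@B3, c@B0, d@B4, e@B0, f@B5}
  B6:  IN={a@B4, b@B3, c@B0, d@B4, e@B0, f@B5}  OUT={a@B6, b@B6, c@B0, d@B4, e@B6, f@B5}
  B7:  IN={a@B6, b@B6, c@B0, d@B4, e@B6, f@B5}  OUT={a@B6, b@B7, c@B0, d@B4, e@B6, f@B7}
  B8:  IN={a@B6, b@B7, c@B0, d@B4, e@B6, f@B7}  OUT={a@B8, b@B7, c@B8, d@B4, e@B6, f@B7}
  B9:  IN={a@B8, b@B7, c@B8, d@B4, e@B6, f@B7}  OUT={a@B8, b@B7, c@B8, d@B4, e@B6, f@B9}

Merge at B6: IN[B6] = OUT[B5] = {a@B4, b@B3, c@B0, d@B4, e@B0, f@B5}
Applying B6's transfer function to that IN value gives OUT[B6] (row B6 above).

Answer: {a@B6, b@B6, c@B0, d@B4, e@B6, f@B5}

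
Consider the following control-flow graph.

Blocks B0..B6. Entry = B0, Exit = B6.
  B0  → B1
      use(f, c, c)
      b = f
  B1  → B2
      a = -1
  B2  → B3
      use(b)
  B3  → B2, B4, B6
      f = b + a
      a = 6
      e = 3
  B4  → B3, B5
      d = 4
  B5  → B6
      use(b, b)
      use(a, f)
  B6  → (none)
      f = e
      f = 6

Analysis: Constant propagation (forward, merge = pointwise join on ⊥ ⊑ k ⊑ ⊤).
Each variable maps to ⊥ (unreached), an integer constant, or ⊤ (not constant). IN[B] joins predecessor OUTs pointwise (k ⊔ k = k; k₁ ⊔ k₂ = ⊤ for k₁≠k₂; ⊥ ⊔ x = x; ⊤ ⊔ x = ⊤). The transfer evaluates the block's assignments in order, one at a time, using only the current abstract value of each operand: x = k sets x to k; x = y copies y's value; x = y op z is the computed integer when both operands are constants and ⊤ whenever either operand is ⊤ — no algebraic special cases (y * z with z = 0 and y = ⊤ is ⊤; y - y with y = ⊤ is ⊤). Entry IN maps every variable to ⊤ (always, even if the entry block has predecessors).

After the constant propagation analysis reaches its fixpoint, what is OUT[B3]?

Answer: {a: 6, b: ⊤, c: ⊤, d: ⊤, e: 3, f: ⊤}

Derivation:
Fixpoint table:
  B0:   IN=(all ⊤)   OUT=(all ⊤)
  B1:   IN=(all ⊤)   OUT={a:-1; rest ⊤}
  B2:   IN=(all ⊤)   OUT=(all ⊤)
  B3:   IN=(all ⊤)   OUT={a:6, e:3; rest ⊤}
  B4:   IN={a:6, e:3; rest ⊤}   OUT={a:6, d:4, e:3; rest ⊤}
  B5:   IN={a:6, d:4, e:3; rest ⊤}   OUT={a:6, d:4, e:3; rest ⊤}
  B6:   IN={a:6, e:3; rest ⊤}   OUT={a:6, e:3, f:6; rest ⊤}

Merge at B3: IN[B3] = OUT[B2] ⊔ OUT[B4] = {a: ⊤, b: ⊤, c: ⊤, d: ⊤, e: ⊤, f: ⊤}
Applying B3's transfer function to that IN value gives OUT[B3] (row B3 above).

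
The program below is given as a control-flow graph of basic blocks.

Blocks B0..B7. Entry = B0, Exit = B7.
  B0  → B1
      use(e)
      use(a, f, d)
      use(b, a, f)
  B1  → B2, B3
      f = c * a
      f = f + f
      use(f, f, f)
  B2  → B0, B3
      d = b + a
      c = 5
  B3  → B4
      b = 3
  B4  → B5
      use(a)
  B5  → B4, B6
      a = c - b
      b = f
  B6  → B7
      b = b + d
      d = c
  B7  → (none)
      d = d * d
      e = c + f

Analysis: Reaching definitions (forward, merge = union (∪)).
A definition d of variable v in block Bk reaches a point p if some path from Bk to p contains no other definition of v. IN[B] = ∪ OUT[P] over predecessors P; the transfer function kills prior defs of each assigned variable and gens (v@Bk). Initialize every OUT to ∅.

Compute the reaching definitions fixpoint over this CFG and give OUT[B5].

Answer: {a@B5, b@B5, c@B2, d@B2, f@B1}

Derivation:
Per-block solution:
  B0:   IN={c@B2, d@B2, f@B1}   OUT={c@B2, d@B2, f@B1}
  B1:   IN={c@B2, d@B2, f@B1}   OUT={c@B2, d@B2, f@B1}
  B2:   IN={c@B2, d@B2, f@B1}   OUT={c@B2, d@B2, f@B1}
  B3:   IN={c@B2, d@B2, f@B1}   OUT={b@B3, c@B2, d@B2, f@B1}
  B4:   IN={a@B5, b@B3, b@B5, c@B2, d@B2, f@B1}   OUT={a@B5, b@B3, b@B5, c@B2, d@B2, f@B1}
  B5:   IN={a@B5, b@B3, b@B5, c@B2, d@B2, f@B1}   OUT={a@B5, b@B5, c@B2, d@B2, f@B1}
  B6:   IN={a@B5, b@B5, c@B2, d@B2, f@B1}   OUT={a@B5, b@B6, c@B2, d@B6, f@B1}
  B7:   IN={a@B5, b@B6, c@B2, d@B6, f@B1}   OUT={a@B5, b@B6, c@B2, d@B7, e@B7, f@B1}

Merge at B5: IN[B5] = OUT[B4] = {a@B5, b@B3, b@B5, c@B2, d@B2, f@B1}
Applying B5's transfer function to that IN value gives OUT[B5] (row B5 above).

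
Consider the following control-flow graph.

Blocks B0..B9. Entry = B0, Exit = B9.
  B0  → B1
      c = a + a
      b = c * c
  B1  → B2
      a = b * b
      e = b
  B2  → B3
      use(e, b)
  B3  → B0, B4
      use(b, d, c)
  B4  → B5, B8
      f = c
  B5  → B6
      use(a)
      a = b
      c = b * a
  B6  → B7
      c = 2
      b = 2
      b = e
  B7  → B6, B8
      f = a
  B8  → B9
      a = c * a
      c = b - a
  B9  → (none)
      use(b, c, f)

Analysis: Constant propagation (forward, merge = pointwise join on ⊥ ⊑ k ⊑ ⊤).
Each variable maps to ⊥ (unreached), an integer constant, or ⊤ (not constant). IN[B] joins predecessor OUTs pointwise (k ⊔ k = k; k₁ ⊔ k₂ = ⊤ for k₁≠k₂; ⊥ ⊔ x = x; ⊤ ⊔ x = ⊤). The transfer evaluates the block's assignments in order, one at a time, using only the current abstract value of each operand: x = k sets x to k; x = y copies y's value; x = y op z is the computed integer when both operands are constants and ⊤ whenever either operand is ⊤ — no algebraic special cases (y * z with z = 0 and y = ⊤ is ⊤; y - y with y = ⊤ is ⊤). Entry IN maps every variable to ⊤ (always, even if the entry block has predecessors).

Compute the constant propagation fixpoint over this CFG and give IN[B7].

Answer: {a: ⊤, b: ⊤, c: 2, d: ⊤, e: ⊤, f: ⊤}

Trace:
Converged values:
  B0:  IN=(all ⊤)  OUT=(all ⊤)
  B1:  IN=(all ⊤)  OUT=(all ⊤)
  B2:  IN=(all ⊤)  OUT=(all ⊤)
  B3:  IN=(all ⊤)  OUT=(all ⊤)
  B4:  IN=(all ⊤)  OUT=(all ⊤)
  B5:  IN=(all ⊤)  OUT=(all ⊤)
  B6:  IN=(all ⊤)  OUT={c:2; rest ⊤}
  B7:  IN={c:2; rest ⊤}  OUT={c:2; rest ⊤}
  B8:  IN=(all ⊤)  OUT=(all ⊤)
  B9:  IN=(all ⊤)  OUT=(all ⊤)

Merge at B7: IN[B7] = OUT[B6] = {a: ⊤, b: ⊤, c: 2, d: ⊤, e: ⊤, f: ⊤}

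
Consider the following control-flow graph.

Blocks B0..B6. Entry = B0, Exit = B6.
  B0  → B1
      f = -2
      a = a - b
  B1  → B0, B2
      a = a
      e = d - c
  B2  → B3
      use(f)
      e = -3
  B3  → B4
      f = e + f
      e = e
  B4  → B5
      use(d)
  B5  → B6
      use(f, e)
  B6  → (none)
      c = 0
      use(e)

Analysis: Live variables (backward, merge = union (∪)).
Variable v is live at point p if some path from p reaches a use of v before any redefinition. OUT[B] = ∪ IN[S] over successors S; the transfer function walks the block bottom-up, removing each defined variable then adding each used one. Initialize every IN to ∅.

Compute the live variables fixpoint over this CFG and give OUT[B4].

Per-block solution:
  B0:  IN={a, b, c, d}  OUT={a, b, c, d, f}
  B1:  IN={a, b, c, d, f}  OUT={a, b, c, d, f}
  B2:  IN={d, f}  OUT={d, e, f}
  B3:  IN={d, e, f}  OUT={d, e, f}
  B4:  IN={d, e, f}  OUT={e, f}
  B5:  IN={e, f}  OUT={e}
  B6:  IN={e}  OUT={}

Merge at B4: OUT[B4] = IN[B5] = {e, f}

Answer: {e, f}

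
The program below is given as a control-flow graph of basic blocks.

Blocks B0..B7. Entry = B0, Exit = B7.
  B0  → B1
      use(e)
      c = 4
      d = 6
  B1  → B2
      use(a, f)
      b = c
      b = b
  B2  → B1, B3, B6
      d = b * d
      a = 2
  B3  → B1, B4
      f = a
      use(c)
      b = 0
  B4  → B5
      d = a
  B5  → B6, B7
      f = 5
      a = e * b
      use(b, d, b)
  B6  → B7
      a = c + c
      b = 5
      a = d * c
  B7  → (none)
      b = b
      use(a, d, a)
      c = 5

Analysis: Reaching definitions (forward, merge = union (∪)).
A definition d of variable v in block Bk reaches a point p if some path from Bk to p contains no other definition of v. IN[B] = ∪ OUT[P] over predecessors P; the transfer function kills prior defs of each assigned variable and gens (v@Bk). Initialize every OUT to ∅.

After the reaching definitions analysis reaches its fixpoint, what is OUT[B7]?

Answer: {a@B5, a@B6, b@B7, c@B7, d@B2, d@B4, f@B3, f@B5}

Derivation:
Converged values:
  B0: | IN={} | OUT={c@B0, d@B0}
  B1: | IN={a@B2, b@B1, b@B3, c@B0, d@B0, d@B2, f@B3} | OUT={a@B2, b@B1, c@B0, d@B0, d@B2, f@B3}
  B2: | IN={a@B2, b@B1, c@B0, d@B0, d@B2, f@B3} | OUT={a@B2, b@B1, c@B0, d@B2, f@B3}
  B3: | IN={a@B2, b@B1, c@B0, d@B2, f@B3} | OUT={a@B2, b@B3, c@B0, d@B2, f@B3}
  B4: | IN={a@B2, b@B3, c@B0, d@B2, f@B3} | OUT={a@B2, b@B3, c@B0, d@B4, f@B3}
  B5: | IN={a@B2, b@B3, c@B0, d@B4, f@B3} | OUT={a@B5, b@B3, c@B0, d@B4, f@B5}
  B6: | IN={a@B2, a@B5, b@B1, b@B3, c@B0, d@B2, d@B4, f@B3, f@B5} | OUT={a@B6, b@B6, c@B0, d@B2, d@B4, f@B3, f@B5}
  B7: | IN={a@B5, a@B6, b@B3, b@B6, c@B0, d@B2, d@B4, f@B3, f@B5} | OUT={a@B5, a@B6, b@B7, c@B7, d@B2, d@B4, f@B3, f@B5}

Merge at B7: IN[B7] = OUT[B5] ⊔ OUT[B6] = {a@B5, a@B6, b@B3, b@B6, c@B0, d@B2, d@B4, f@B3, f@B5}
Applying B7's transfer function to that IN value gives OUT[B7] (row B7 above).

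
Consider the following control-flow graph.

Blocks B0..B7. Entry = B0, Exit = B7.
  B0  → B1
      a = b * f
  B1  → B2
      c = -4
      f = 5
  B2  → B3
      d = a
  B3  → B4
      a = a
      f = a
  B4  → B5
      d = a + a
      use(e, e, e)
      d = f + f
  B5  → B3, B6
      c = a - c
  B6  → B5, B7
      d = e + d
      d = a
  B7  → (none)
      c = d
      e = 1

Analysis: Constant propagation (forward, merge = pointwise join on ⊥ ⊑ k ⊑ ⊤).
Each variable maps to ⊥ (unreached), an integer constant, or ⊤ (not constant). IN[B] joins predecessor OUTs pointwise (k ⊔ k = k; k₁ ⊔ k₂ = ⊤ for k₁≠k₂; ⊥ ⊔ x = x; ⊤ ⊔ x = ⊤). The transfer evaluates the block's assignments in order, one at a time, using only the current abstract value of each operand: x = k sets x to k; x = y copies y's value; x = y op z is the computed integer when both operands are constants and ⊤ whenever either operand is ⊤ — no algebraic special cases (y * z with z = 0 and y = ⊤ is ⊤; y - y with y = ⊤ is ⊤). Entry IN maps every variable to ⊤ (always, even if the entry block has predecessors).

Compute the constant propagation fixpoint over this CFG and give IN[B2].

Answer: {a: ⊤, b: ⊤, c: -4, d: ⊤, e: ⊤, f: 5}

Working:
Fixpoint table:
  B0:  IN=(all ⊤)  OUT=(all ⊤)
  B1:  IN=(all ⊤)  OUT={c:-4, f:5; rest ⊤}
  B2:  IN={c:-4, f:5; rest ⊤}  OUT={c:-4, f:5; rest ⊤}
  B3:  IN=(all ⊤)  OUT=(all ⊤)
  B4:  IN=(all ⊤)  OUT=(all ⊤)
  B5:  IN=(all ⊤)  OUT=(all ⊤)
  B6:  IN=(all ⊤)  OUT=(all ⊤)
  B7:  IN=(all ⊤)  OUT={e:1; rest ⊤}

Merge at B2: IN[B2] = OUT[B1] = {a: ⊤, b: ⊤, c: -4, d: ⊤, e: ⊤, f: 5}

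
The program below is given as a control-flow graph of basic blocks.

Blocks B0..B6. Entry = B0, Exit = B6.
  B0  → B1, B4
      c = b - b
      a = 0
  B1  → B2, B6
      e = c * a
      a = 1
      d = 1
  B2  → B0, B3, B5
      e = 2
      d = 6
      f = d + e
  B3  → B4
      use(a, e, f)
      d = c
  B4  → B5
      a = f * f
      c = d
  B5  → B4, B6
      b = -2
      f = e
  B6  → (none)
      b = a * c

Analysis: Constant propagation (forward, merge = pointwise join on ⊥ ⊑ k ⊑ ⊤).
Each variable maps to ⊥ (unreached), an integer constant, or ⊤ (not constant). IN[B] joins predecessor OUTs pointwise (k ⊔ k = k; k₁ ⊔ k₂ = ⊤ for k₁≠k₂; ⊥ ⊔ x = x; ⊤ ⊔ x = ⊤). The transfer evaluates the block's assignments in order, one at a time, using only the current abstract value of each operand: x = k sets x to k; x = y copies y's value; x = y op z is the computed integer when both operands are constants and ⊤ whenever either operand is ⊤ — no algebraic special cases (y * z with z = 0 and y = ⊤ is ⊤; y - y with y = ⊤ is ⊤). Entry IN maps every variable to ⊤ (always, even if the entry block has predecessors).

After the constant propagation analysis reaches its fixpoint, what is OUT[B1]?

Answer: {a: 1, b: ⊤, c: ⊤, d: 1, e: ⊤, f: ⊤}

Working:
Converged values:
  B0:   IN=(all ⊤)   OUT={a:0; rest ⊤}
  B1:   IN={a:0; rest ⊤}   OUT={a:1, d:1; rest ⊤}
  B2:   IN={a:1, d:1; rest ⊤}   OUT={a:1, d:6, e:2, f:8; rest ⊤}
  B3:   IN={a:1, d:6, e:2, f:8; rest ⊤}   OUT={a:1, e:2, f:8; rest ⊤}
  B4:   IN=(all ⊤)   OUT=(all ⊤)
  B5:   IN=(all ⊤)   OUT={b:-2; rest ⊤}
  B6:   IN=(all ⊤)   OUT=(all ⊤)

Merge at B1: IN[B1] = OUT[B0] = {a: 0, b: ⊤, c: ⊤, d: ⊤, e: ⊤, f: ⊤}
Applying B1's transfer function to that IN value gives OUT[B1] (row B1 above).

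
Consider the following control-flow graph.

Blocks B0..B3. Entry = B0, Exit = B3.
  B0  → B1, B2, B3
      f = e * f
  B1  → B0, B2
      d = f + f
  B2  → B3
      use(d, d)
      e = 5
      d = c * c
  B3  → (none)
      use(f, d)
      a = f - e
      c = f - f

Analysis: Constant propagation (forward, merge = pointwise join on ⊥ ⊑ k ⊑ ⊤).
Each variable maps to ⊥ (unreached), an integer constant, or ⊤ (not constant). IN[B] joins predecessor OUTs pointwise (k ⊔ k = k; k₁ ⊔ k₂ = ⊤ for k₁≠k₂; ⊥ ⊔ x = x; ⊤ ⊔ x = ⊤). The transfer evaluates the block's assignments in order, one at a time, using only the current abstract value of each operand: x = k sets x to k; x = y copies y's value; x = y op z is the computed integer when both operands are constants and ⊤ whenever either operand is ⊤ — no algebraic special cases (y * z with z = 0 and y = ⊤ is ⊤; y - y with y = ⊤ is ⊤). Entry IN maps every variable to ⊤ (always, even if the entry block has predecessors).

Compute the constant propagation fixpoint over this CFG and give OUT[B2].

Per-block solution:
  B0: | IN=(all ⊤) | OUT=(all ⊤)
  B1: | IN=(all ⊤) | OUT=(all ⊤)
  B2: | IN=(all ⊤) | OUT={e:5; rest ⊤}
  B3: | IN=(all ⊤) | OUT=(all ⊤)

Merge at B2: IN[B2] = OUT[B0] ⊔ OUT[B1] = {a: ⊤, b: ⊤, c: ⊤, d: ⊤, e: ⊤, f: ⊤}
Applying B2's transfer function to that IN value gives OUT[B2] (row B2 above).

Answer: {a: ⊤, b: ⊤, c: ⊤, d: ⊤, e: 5, f: ⊤}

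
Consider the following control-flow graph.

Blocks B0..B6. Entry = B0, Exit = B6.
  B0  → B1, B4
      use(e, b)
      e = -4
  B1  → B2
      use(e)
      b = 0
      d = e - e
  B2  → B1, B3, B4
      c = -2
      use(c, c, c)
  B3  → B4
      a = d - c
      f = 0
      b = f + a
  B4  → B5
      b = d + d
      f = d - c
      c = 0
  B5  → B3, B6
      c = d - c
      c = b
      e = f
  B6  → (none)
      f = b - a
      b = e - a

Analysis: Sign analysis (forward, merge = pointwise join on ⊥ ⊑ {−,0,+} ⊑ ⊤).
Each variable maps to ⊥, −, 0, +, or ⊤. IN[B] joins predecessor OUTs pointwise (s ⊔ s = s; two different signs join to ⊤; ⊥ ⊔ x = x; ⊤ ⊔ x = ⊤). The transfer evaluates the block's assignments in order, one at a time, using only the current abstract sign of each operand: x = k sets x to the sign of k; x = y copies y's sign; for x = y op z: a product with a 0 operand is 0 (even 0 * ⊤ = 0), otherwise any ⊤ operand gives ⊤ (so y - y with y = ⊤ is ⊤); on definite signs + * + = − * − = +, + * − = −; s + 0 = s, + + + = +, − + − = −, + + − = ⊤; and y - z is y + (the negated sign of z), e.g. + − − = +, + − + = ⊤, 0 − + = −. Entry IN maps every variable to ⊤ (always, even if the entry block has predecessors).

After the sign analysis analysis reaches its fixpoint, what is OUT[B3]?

Answer: {a: ⊤, b: ⊤, c: ⊤, d: ⊤, e: ⊤, f: 0}

Derivation:
Fixpoint table:
  B0:   IN=(all ⊤)   OUT={e:-; rest ⊤}
  B1:   IN={e:-; rest ⊤}   OUT={b:0, e:-; rest ⊤}
  B2:   IN={b:0, e:-; rest ⊤}   OUT={b:0, c:-, e:-; rest ⊤}
  B3:   IN=(all ⊤)   OUT={f:0; rest ⊤}
  B4:   IN=(all ⊤)   OUT={c:0; rest ⊤}
  B5:   IN={c:0; rest ⊤}   OUT=(all ⊤)
  B6:   IN=(all ⊤)   OUT=(all ⊤)

Merge at B3: IN[B3] = OUT[B2] ⊔ OUT[B5] = {a: ⊤, b: ⊤, c: ⊤, d: ⊤, e: ⊤, f: ⊤}
Applying B3's transfer function to that IN value gives OUT[B3] (row B3 above).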